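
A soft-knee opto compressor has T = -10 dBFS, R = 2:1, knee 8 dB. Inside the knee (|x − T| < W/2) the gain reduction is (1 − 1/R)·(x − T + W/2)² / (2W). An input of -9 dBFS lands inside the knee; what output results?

x − T + W/2 = -9 − (-10) + 4 = 5.
GR = (1 − 1/2) × 5² / 16 = 0.5 × 25 / 16 = 0.78125 dB.
Output = -9 − 0.78125 = -9.78125 dBFS.

-9.78125 dBFS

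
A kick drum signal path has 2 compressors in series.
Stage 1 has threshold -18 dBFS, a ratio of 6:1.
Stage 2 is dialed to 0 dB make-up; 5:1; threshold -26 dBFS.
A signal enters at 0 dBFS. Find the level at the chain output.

Stage 1: 18 dB above -18 dBFS, reduced 6:1 to 3 dB above → -15 dBFS.
Stage 2: -15 dBFS is 11 dB over -26 dBFS; at 5:1 that becomes 2.2 dB over, giving -23.8 dBFS.

-23.8 dBFS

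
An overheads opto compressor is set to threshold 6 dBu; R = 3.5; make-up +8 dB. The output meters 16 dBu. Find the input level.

Remove make-up: 16 − 8 = 8 dBu.
The compressed level sits 8 − 6 = 2 dB over threshold.
Undo the ratio: input overshoot = 2 × 3.5 = 7 dB, giving input = 13 dBu.

13 dBu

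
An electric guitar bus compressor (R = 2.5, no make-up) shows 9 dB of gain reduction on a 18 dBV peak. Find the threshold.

3 dBV

Let T be the threshold. Output overshoot = (input overshoot)/R, so 9 − T = (18 − T)/2.5.
2.5·(9 − T) = 18 − T → 1.5·T = 22.5 − 18 = 4.5.
T = 4.5/1.5 = 3 dBV.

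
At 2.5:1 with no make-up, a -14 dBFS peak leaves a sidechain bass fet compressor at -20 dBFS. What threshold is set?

-24 dBFS

Input is 10 dB above T (since output overshoot × R = input overshoot: (-20 − T)·2.5 = -14 − T gives T = -24 dBFS).
Check: -24 + (-14 − (-24))/2.5 = -24 + 4 = -20 dBFS. ✓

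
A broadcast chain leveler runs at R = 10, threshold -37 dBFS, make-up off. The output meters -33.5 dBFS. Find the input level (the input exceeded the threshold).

Post-compression overshoot = -33.5 − (-37) = 3.5 dB.
Undo the ratio: input overshoot = 3.5 × 10 = 35 dB, giving input = -2 dBFS.

-2 dBFS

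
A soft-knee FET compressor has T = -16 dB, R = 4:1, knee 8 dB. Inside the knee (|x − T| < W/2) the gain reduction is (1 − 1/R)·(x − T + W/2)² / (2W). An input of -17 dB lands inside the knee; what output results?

-17.421875 dB

x − T + W/2 = -17 − (-16) + 4 = 3.
GR = (1 − 1/4) × 3² / 16 = 0.75 × 9 / 16 = 0.421875 dB.
Output = -17 − 0.421875 = -17.421875 dB.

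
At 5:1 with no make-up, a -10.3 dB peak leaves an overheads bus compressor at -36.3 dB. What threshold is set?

-42.8 dB

Gain reduction = -10.3 − (-36.3) = 26 dB; output overshoot = GR / (R − 1) = 26 / 4 = 6.5 dB.
Threshold = output − output overshoot = -36.3 − 6.5 = -42.8 dB.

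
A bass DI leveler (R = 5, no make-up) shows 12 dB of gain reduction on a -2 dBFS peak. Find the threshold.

Input is 15 dB above T (since output overshoot × R = input overshoot: (-14 − T)·5 = -2 − T gives T = -17 dBFS).
Check: -17 + (-2 − (-17))/5 = -17 + 3 = -14 dBFS. ✓

-17 dBFS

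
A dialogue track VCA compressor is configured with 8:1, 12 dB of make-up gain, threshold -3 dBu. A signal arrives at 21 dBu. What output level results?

12 dBu

The input is 24 dB above the -3 dBu threshold.
At 8:1 the overshoot is divided by 8, leaving 3 dB above threshold.
So the level is -3 + 3 = 0 dBu; make-up adds 12 dB, giving 12 dBu.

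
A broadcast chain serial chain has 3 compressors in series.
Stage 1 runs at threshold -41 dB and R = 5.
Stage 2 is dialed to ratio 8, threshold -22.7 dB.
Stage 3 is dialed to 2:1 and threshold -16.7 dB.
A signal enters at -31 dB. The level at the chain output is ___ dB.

-39 dB

Stage 1: overshoot 10 dB → 10/5 = 2 dB → -39 dB.
Stage 2: below threshold (-39 ≤ -22.7); passes unchanged; output -39 dB.
Stage 3: -39 dB is at or below the -16.7 dB threshold — no compression; output -39 dB.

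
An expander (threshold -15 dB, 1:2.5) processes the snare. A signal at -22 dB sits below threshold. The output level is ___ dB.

Undershoot = (-15) − (-22) = 7 dB.
At 1:2.5, that expands to 17.5 dB under threshold.
Output = -15 − 17.5 = -32.5 dB.

-32.5 dB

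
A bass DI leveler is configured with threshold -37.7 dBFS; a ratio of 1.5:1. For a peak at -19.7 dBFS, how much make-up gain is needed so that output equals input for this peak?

6 dB

Overshoot 18 dB → 18/1.5 = 12 dB after compression, so the compressed level is -37.7 + 12 = -25.7 dBFS.
Make-up = target − compressed = -19.7 − (-25.7) = 6 dB.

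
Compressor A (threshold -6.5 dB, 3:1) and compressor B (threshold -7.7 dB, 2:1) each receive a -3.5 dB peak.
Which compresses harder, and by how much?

A: overshoot 3 dB → output overshoot 1 dB → GR 2 dB.
B: overshoot 4.2 dB → output overshoot 2.1 dB → GR 2.1 dB.
B applies 0.1 dB more gain reduction.

B, by 0.1 dB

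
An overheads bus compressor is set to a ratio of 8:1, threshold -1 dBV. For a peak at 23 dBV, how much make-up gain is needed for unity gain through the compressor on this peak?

Without make-up, output = threshold + overshoot/8 = -1 + 3 = 2 dBV.
Gap to target: 21 dB.

21 dB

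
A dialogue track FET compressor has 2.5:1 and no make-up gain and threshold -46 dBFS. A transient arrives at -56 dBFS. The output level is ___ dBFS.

-56 dBFS

-56 dBFS is 10 dB below the -46 dBFS threshold, so no gain reduction is applied.
Output = input = -56 dBFS.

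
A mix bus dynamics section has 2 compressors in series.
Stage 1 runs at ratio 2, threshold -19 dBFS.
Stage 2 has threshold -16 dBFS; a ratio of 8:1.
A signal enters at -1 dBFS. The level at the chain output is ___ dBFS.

Stage 1: 18 dB above -19 dBFS, reduced 2:1 to 9 dB above → -10 dBFS.
Stage 2: overshoot 6 dB → 6/8 = 0.75 dB → -15.25 dBFS.

-15.25 dBFS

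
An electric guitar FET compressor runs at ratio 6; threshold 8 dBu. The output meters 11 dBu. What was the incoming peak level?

That's 3 dB above the 8 dBu threshold.
Before 6:1 compression the overshoot was 3 × 6 = 18 dB, so input = 8 + 18 = 26 dBu.

26 dBu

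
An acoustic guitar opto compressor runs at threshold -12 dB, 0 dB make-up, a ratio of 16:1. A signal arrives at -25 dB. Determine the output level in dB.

-25 dB is 13 dB below the -12 dB threshold, so no gain reduction is applied.
Output = input = -25 dB.

-25 dB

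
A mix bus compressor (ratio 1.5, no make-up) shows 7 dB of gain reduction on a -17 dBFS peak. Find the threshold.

-38 dBFS

Let T be the threshold. Output overshoot = (input overshoot)/R, so -24 − T = (-17 − T)/1.5.
1.5·(-24 − T) = -17 − T → 0.5·T = -36 − (-17) = -19.
T = -19/0.5 = -38 dBFS.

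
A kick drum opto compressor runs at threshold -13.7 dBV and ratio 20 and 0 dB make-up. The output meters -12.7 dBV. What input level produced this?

6.3 dBV

Post-compression overshoot = -12.7 − (-13.7) = 1 dB.
Before 20:1 compression the overshoot was 1 × 20 = 20 dB, so input = -13.7 + 20 = 6.3 dBV.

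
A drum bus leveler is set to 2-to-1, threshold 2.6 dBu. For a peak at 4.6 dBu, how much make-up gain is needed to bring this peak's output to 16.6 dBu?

Overshoot 2 dB → 2/2 = 1 dB after compression, so the compressed level is 2.6 + 1 = 3.6 dBu.
Make-up = target − compressed = 16.6 − 3.6 = 13 dB.

13 dB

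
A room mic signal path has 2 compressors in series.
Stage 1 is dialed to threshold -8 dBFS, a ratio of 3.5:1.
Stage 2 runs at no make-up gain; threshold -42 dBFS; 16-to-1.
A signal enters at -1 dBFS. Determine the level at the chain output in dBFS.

-39.75 dBFS

Stage 1: -1 dBFS is 7 dB over -8 dBFS; at 3.5:1 that becomes 2 dB over, giving -6 dBFS.
Stage 2: -6 dBFS is 36 dB over -42 dBFS; at 16:1 that becomes 2.25 dB over, giving -39.75 dBFS.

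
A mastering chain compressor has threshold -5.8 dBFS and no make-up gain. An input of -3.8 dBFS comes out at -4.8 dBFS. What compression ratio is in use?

Input overshoot = -3.8 − (-5.8) = 2 dB; output overshoot = -4.8 − (-5.8) = 1 dB.
Ratio = 2 / 1 = 2.

2:1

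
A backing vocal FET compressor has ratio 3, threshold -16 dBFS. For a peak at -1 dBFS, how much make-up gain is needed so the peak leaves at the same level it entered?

10 dB

Overshoot 15 dB → 15/3 = 5 dB after compression, so the compressed level is -16 + 5 = -11 dBFS.
Make-up = target − compressed = -1 − (-11) = 10 dB.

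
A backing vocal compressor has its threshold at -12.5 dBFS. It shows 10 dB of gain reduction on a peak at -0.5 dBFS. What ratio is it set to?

Input overshoot = -0.5 − (-12.5) = 12 dB.
Output overshoot = 12 − 10 = 2 dB.
Ratio = input overshoot / output overshoot = 12 / 2 = 6.

6:1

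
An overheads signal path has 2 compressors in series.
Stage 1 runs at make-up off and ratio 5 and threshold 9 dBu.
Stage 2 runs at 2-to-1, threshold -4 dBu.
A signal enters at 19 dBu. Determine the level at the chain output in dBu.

3.5 dBu

Stage 1: overshoot 10 dB → 10/5 = 2 dB → 11 dBu.
Stage 2: 11 dBu is 15 dB over -4 dBu; at 2:1 that becomes 7.5 dB over, giving 3.5 dBu.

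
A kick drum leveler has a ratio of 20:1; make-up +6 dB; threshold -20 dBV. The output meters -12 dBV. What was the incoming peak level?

Stripping the +6 dB make-up gives -18 dBV at the gain stage.
Post-compression overshoot = -18 − (-20) = 2 dB.
Undo the ratio: input overshoot = 2 × 20 = 40 dB, giving input = 20 dBV.

20 dBV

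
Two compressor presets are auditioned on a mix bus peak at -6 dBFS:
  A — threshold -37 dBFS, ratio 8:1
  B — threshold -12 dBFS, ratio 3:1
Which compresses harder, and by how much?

A: GR = 31 − 31/8 = 27.125 dB.
B: GR = 6 − 6/3 = 4 dB.
Difference: 23.125 dB in favour of A.

A, by 23.125 dB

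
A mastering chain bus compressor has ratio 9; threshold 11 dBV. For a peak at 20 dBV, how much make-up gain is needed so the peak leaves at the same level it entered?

8 dB

Overshoot 9 dB → 9/9 = 1 dB after compression, so the compressed level is 11 + 1 = 12 dBV.
Make-up = target − compressed = 20 − 12 = 8 dB.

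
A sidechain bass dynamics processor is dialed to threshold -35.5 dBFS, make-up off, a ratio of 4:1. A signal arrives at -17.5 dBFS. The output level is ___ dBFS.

Overshoot: -17.5 − (-35.5) = 18 dB.
The 18 dB excess becomes 4.5 dB after 4:1 reduction.
Output = -35.5 + 4.5 = -31 dBFS.

-31 dBFS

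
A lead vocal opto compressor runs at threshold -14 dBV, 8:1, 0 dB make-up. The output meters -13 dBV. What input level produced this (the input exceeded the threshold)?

That's 1 dB above the -14 dBV threshold.
Before 8:1 compression the overshoot was 1 × 8 = 8 dB, so input = -14 + 8 = -6 dBV.

-6 dBV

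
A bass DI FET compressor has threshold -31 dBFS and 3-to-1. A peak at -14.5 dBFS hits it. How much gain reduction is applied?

-14.5 dBFS exceeds the threshold by 16.5 dB.
After 3:1 compression the overshoot becomes 16.5/3 = 5.5 dB.
So the signal is attenuated by 16.5 − 5.5 = 11 dB.

11 dB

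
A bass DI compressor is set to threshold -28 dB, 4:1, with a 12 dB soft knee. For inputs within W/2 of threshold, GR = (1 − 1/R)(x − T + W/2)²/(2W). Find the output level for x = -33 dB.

x − T + W/2 = -33 − (-28) + 6 = 1.
GR = (1 − 1/4) × 1² / 24 = 0.75 × 1 / 24 = 0.03125 dB.
Output = -33 − 0.03125 = -33.03125 dB.

-33.03125 dB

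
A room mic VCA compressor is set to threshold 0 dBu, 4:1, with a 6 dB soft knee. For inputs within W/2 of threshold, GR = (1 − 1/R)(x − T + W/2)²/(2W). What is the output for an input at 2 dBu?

0.4375 dBu

x − T + W/2 = 2 − 0 + 3 = 5.
GR = (1 − 1/4) × 5² / 12 = 0.75 × 25 / 12 = 1.5625 dB.
Output = 2 − 1.5625 = 0.4375 dBu.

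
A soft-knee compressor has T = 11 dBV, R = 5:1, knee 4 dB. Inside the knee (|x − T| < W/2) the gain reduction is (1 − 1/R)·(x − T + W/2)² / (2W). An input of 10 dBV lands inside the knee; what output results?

x − T + W/2 = 10 − 11 + 2 = 1.
GR = (1 − 1/5) × 1² / 8 = 0.8 × 1 / 8 = 0.1 dB.
Output = 10 − 0.1 = 9.9 dBV.

9.9 dBV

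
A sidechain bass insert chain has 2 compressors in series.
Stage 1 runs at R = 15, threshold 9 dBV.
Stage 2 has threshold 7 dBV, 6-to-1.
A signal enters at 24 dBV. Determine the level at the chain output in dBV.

7.5 dBV

Stage 1: 24 dBV is 15 dB over 9 dBV; at 15:1 that becomes 1 dB over, giving 10 dBV.
Stage 2: overshoot 3 dB → 3/6 = 0.5 dB → 7.5 dBV.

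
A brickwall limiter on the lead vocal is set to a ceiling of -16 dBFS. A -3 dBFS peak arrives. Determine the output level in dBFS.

At ∞:1, everything above -16 dBFS is held at the ceiling.

-16 dBFS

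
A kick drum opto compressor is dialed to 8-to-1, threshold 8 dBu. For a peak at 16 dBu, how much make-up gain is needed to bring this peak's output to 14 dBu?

Overshoot 8 dB → 8/8 = 1 dB after compression, so the compressed level is 8 + 1 = 9 dBu.
Make-up = target − compressed = 14 − 9 = 5 dB.

5 dB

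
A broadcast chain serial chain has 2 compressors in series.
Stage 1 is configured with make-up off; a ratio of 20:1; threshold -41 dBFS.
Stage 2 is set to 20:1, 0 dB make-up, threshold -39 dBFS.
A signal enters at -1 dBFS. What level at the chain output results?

Stage 1: overshoot 40 dB → 40/20 = 2 dB → -39 dBFS.
Stage 2: -39 dBFS is at or below the -39 dBFS threshold — no compression; output -39 dBFS.

-39 dBFS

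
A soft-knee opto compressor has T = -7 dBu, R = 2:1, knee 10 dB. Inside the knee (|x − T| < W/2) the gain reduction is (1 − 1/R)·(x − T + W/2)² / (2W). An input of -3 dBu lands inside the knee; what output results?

-5.025 dBu

x − T + W/2 = -3 − (-7) + 5 = 9.
GR = (1 − 1/2) × 9² / 20 = 0.5 × 81 / 20 = 2.025 dB.
Output = -3 − 2.025 = -5.025 dBu.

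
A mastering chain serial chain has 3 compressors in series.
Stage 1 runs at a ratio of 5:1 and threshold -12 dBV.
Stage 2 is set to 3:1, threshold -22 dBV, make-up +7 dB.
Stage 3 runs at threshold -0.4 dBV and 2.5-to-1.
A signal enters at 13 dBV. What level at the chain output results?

-10 dBV

Stage 1: 13 dBV is 25 dB over -12 dBV; at 5:1 that becomes 5 dB over, giving -7 dBV.
Stage 2: 15 dB above -22 dBV, reduced 3:1 to 5 dB above → -17 dBV; +7 dB make-up → -10 dBV.
Stage 3: -10 dBV ≤ -0.4 dBV, so stage 3 doesn't engage; output -10 dBV.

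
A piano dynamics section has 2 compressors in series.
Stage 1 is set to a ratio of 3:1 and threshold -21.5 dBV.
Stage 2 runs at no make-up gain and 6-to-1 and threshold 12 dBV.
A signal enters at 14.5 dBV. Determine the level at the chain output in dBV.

-9.5 dBV

Stage 1: 36 dB above -21.5 dBV, reduced 3:1 to 12 dB above → -9.5 dBV.
Stage 2: below threshold (-9.5 ≤ 12); passes unchanged; output -9.5 dBV.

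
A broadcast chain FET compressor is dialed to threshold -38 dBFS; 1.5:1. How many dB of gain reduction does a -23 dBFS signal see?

5 dB

-23 dBFS exceeds the threshold by 15 dB.
A 1.5:1 ratio leaves 10 dB of that excess.
Gain reduction = 15 − 10 = 5 dB.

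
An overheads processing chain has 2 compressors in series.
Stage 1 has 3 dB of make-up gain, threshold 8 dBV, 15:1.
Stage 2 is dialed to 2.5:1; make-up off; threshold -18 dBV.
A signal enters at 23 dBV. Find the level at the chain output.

Stage 1: 15 dB above 8 dBV, reduced 15:1 to 1 dB above → 9 dBV; +3 dB make-up → 12 dBV.
Stage 2: 30 dB above -18 dBV, reduced 2.5:1 to 12 dB above → -6 dBV.

-6 dBV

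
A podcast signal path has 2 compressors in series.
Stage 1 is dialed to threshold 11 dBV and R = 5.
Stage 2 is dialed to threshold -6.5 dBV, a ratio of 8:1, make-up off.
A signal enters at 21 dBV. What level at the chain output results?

Stage 1: overshoot 10 dB → 10/5 = 2 dB → 13 dBV.
Stage 2: overshoot 19.5 dB → 19.5/8 = 2.4375 dB → -4.0625 dBV.

-4.0625 dBV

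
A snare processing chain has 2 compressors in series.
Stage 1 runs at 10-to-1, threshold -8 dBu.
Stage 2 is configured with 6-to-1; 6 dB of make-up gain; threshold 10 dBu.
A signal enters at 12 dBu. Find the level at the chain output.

0 dBu

Stage 1: 12 dBu is 20 dB over -8 dBu; at 10:1 that becomes 2 dB over, giving -6 dBu.
Stage 2: -6 dBu ≤ 10 dBu, so stage 2 doesn't engage; make-up brings it to 0 dBu.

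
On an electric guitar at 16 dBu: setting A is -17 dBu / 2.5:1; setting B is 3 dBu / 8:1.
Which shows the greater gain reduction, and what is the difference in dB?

A, by 8.425 dB

A: 33 dB over, compressed to 13.2 dB over, so 19.8 dB of GR.
B: 13 dB over, compressed to 1.625 dB over, so 11.375 dB of GR.
Difference: 8.425 dB in favour of A.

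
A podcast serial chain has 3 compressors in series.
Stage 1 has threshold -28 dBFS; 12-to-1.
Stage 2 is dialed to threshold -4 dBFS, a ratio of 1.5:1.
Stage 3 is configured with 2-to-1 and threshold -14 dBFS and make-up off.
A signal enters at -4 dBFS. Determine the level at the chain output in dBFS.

-26 dBFS

Stage 1: -4 dBFS is 24 dB over -28 dBFS; at 12:1 that becomes 2 dB over, giving -26 dBFS.
Stage 2: -26 dBFS is at or below the -4 dBFS threshold — no compression; output -26 dBFS.
Stage 3: below threshold (-26 ≤ -14); passes unchanged; output -26 dBFS.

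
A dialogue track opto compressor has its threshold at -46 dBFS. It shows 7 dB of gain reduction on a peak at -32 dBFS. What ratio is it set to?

Input overshoot = -32 − (-46) = 14 dB.
Output overshoot = 14 − 7 = 7 dB.
Ratio = input overshoot / output overshoot = 14 / 7 = 2.

2:1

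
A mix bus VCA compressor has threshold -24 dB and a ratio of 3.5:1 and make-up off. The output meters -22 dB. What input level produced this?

-17 dB

That's 2 dB above the -24 dB threshold.
Before 3.5:1 compression the overshoot was 2 × 3.5 = 7 dB, so input = -24 + 7 = -17 dB.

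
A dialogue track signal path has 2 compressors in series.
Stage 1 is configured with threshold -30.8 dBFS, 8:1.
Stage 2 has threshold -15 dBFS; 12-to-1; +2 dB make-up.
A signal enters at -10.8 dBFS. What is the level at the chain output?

-26.3 dBFS

Stage 1: -10.8 dBFS is 20 dB over -30.8 dBFS; at 8:1 that becomes 2.5 dB over, giving -28.3 dBFS.
Stage 2: -28.3 dBFS ≤ -15 dBFS, so stage 2 doesn't engage; make-up brings it to -26.3 dBFS.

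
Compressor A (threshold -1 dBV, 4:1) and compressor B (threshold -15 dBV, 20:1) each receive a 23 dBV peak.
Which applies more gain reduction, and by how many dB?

A: overshoot 24 dB → output overshoot 6 dB → GR 18 dB.
B: overshoot 38 dB → output overshoot 1.9 dB → GR 36.1 dB.
Difference: 18.1 dB in favour of B.

B, by 18.1 dB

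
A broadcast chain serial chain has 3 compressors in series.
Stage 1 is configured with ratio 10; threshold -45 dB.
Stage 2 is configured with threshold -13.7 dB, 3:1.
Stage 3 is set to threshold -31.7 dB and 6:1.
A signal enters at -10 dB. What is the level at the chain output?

Stage 1: -10 dB is 35 dB over -45 dB; at 10:1 that becomes 3.5 dB over, giving -41.5 dB.
Stage 2: -41.5 dB ≤ -13.7 dB, so stage 2 doesn't engage; output -41.5 dB.
Stage 3: below threshold (-41.5 ≤ -31.7); passes unchanged; output -41.5 dB.

-41.5 dB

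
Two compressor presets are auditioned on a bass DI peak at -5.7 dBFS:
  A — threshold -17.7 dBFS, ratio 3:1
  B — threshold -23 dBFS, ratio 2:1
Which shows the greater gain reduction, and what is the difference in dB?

A: overshoot 12 dB → output overshoot 4 dB → GR 8 dB.
B: overshoot 17.3 dB → output overshoot 8.65 dB → GR 8.65 dB.
B reduces 0.65 dB more.

B, by 0.65 dB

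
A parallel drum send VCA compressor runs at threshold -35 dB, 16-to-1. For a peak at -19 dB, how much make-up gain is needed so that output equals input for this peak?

15 dB

Overshoot 16 dB → 16/16 = 1 dB after compression, so the compressed level is -35 + 1 = -34 dB.
Make-up = target − compressed = -19 − (-34) = 15 dB.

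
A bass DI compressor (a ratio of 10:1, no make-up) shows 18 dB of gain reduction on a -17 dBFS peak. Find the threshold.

Let T be the threshold. Output overshoot = (input overshoot)/R, so -35 − T = (-17 − T)/10.
10·(-35 − T) = -17 − T → 9·T = -350 − (-17) = -333.
T = -333/9 = -37 dBFS.

-37 dBFS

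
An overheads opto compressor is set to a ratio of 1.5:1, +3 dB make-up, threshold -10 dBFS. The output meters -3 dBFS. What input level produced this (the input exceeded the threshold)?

-4 dBFS

Remove make-up: -3 − 3 = -6 dBFS.
The compressed level sits -6 − (-10) = 4 dB over threshold.
Before 1.5:1 compression the overshoot was 4 × 1.5 = 6 dB, so input = -10 + 6 = -4 dBFS.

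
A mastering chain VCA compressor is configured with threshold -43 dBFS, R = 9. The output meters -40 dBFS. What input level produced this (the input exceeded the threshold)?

That's 3 dB above the -43 dBFS threshold.
Input overshoot = R × output overshoot = 27 dB → input = -43 + 27 = -16 dBFS.

-16 dBFS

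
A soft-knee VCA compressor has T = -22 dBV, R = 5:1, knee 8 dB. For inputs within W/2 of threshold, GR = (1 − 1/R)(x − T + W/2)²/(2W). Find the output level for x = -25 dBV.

x − T + W/2 = -25 − (-22) + 4 = 1.
GR = (1 − 1/5) × 1² / 16 = 0.8 × 1 / 16 = 0.05 dB.
Output = -25 − 0.05 = -25.05 dBV.

-25.05 dBV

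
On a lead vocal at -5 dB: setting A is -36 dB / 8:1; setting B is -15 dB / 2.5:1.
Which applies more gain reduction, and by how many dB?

A, by 21.125 dB

A: 31 dB over, compressed to 3.875 dB over, so 27.125 dB of GR.
B: 10 dB over, compressed to 4 dB over, so 6 dB of GR.
Difference: 21.125 dB in favour of A.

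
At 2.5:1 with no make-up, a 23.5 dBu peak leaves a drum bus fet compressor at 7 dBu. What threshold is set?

Input is 27.5 dB above T (since output overshoot × R = input overshoot: (7 − T)·2.5 = 23.5 − T gives T = -4 dBu).
Check: -4 + (23.5 − (-4))/2.5 = -4 + 11 = 7 dBu. ✓

-4 dBu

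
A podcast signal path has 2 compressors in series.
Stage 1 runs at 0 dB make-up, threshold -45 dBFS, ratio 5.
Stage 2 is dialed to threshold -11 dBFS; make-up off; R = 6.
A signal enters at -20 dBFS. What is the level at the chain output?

Stage 1: 25 dB above -45 dBFS, reduced 5:1 to 5 dB above → -40 dBFS.
Stage 2: below threshold (-40 ≤ -11); passes unchanged; output -40 dBFS.

-40 dBFS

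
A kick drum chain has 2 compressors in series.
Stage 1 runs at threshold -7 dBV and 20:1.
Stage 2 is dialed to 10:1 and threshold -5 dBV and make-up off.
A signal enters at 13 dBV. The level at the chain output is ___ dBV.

-6 dBV

Stage 1: 20 dB above -7 dBV, reduced 20:1 to 1 dB above → -6 dBV.
Stage 2: -6 dBV ≤ -5 dBV, so stage 2 doesn't engage; output -6 dBV.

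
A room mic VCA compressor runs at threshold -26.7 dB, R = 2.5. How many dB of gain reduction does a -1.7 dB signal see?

15 dB

-1.7 dB exceeds the threshold by 25 dB.
At 2.5:1, output sits 25/2.5 = 10 dB above threshold.
So the signal is attenuated by 25 − 10 = 15 dB.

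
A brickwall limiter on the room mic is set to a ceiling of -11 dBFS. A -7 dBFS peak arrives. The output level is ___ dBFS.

-11 dBFS

At ∞:1, everything above -11 dBFS is held at the ceiling.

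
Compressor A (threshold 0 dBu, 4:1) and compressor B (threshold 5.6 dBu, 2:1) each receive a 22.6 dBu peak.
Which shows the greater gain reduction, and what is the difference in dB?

A, by 8.45 dB

A: GR = 22.6 − 22.6/4 = 16.95 dB.
B: GR = 17 − 17/2 = 8.5 dB.
A applies 8.45 dB more gain reduction.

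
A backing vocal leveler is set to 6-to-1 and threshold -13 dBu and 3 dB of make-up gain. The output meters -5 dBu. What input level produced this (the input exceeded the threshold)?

17 dBu

Before make-up, the level was -5 − 3 = -8 dBu.
Post-compression overshoot = -8 − (-13) = 5 dB.
Undo the ratio: input overshoot = 5 × 6 = 30 dB, giving input = 17 dBu.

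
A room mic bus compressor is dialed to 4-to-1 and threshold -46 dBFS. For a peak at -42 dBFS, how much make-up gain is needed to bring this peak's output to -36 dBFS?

9 dB

Without make-up, output = threshold + overshoot/4 = -46 + 1 = -45 dBFS.
Gap to target: 9 dB.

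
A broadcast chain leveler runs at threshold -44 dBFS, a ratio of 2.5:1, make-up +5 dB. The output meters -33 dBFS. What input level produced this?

Remove make-up: -33 − 5 = -38 dBFS.
Post-compression overshoot = -38 − (-44) = 6 dB.
Input overshoot = R × output overshoot = 15 dB → input = -44 + 15 = -29 dBFS.

-29 dBFS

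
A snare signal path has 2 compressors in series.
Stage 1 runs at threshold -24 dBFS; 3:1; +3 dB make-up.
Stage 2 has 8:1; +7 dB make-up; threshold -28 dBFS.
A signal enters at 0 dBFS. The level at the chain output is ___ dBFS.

Stage 1: 24 dB above -24 dBFS, reduced 3:1 to 8 dB above → -16 dBFS; +3 dB make-up → -13 dBFS.
Stage 2: overshoot 15 dB → 15/8 = 1.875 dB → -26.125 dBFS; +7 dB make-up → -19.125 dBFS.

-19.125 dBFS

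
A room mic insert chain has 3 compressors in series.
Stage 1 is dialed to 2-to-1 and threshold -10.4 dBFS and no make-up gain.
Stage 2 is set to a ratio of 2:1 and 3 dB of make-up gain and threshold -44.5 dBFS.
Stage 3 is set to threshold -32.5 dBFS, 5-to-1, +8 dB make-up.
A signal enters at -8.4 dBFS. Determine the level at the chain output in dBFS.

-22.79 dBFS

Stage 1: -8.4 dBFS is 2 dB over -10.4 dBFS; at 2:1 that becomes 1 dB over, giving -9.4 dBFS.
Stage 2: 35.1 dB above -44.5 dBFS, reduced 2:1 to 17.55 dB above → -26.95 dBFS; +3 dB make-up → -23.95 dBFS.
Stage 3: -23.95 dBFS is 8.55 dB over -32.5 dBFS; at 5:1 that becomes 1.71 dB over, giving -30.79 dBFS; +8 dB make-up → -22.79 dBFS.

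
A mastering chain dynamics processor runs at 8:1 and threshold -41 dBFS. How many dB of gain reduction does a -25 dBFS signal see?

14 dB

The signal is 16 dB above threshold.
A 8:1 ratio leaves 2 dB of that excess.
GR = overshoot in − overshoot out = 16 − 2 = 14 dB.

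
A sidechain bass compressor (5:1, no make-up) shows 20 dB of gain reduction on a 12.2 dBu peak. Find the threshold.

-12.8 dBu

Let T be the threshold. Output overshoot = (input overshoot)/R, so -7.8 − T = (12.2 − T)/5.
5·(-7.8 − T) = 12.2 − T → 4·T = -39 − 12.2 = -51.2.
T = -51.2/4 = -12.8 dBu.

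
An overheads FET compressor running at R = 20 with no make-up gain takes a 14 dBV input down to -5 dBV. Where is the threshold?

Let T be the threshold. Output overshoot = (input overshoot)/R, so -5 − T = (14 − T)/20.
20·(-5 − T) = 14 − T → 19·T = -100 − 14 = -114.
T = -114/19 = -6 dBV.

-6 dBV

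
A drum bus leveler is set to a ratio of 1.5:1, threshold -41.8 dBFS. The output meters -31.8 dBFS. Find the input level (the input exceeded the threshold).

Post-compression overshoot = -31.8 − (-41.8) = 10 dB.
Undo the ratio: input overshoot = 10 × 1.5 = 15 dB, giving input = -26.8 dBFS.

-26.8 dBFS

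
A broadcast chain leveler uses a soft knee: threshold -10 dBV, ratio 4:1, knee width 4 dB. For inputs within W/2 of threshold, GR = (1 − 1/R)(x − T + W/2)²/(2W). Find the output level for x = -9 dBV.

x − T + W/2 = -9 − (-10) + 2 = 3.
GR = (1 − 1/4) × 3² / 8 = 0.75 × 9 / 8 = 0.84375 dB.
Output = -9 − 0.84375 = -9.84375 dBV.

-9.84375 dBV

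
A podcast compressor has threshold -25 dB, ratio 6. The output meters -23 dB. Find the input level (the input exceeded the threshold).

-13 dB

That's 2 dB above the -25 dB threshold.
Undo the ratio: input overshoot = 2 × 6 = 12 dB, giving input = -13 dB.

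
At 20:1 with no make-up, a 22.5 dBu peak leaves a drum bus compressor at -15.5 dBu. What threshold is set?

Input is 40 dB above T (since output overshoot × R = input overshoot: (-15.5 − T)·20 = 22.5 − T gives T = -17.5 dBu).
Check: -17.5 + (22.5 − (-17.5))/20 = -17.5 + 2 = -15.5 dBu. ✓

-17.5 dBu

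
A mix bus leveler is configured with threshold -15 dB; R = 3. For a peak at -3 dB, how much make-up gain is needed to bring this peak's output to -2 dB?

9 dB

Without make-up, output = threshold + overshoot/3 = -15 + 4 = -11 dB.
Gap to target: 9 dB.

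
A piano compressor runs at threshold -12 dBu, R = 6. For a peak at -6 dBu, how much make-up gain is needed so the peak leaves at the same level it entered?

5 dB

Without make-up, output = threshold + overshoot/6 = -12 + 1 = -11 dBu.
Gap to target: 5 dB.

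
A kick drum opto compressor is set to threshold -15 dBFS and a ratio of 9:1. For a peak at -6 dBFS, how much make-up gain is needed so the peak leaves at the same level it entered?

The peak compresses to -15 + 9/9 = -14 dBFS.
To reach -6 dBFS requires -6 − (-14) = 8 dB of make-up.

8 dB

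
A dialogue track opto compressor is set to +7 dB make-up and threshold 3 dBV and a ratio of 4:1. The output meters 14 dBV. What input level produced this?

19 dBV

Before make-up, the level was 14 − 7 = 7 dBV.
The compressed level sits 7 − 3 = 4 dB over threshold.
Before 4:1 compression the overshoot was 4 × 4 = 16 dB, so input = 3 + 16 = 19 dBV.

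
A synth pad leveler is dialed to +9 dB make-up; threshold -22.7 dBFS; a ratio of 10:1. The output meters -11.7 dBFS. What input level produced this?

Before make-up, the level was -11.7 − 9 = -20.7 dBFS.
Post-compression overshoot = -20.7 − (-22.7) = 2 dB.
Input overshoot = R × output overshoot = 20 dB → input = -22.7 + 20 = -2.7 dBFS.

-2.7 dBFS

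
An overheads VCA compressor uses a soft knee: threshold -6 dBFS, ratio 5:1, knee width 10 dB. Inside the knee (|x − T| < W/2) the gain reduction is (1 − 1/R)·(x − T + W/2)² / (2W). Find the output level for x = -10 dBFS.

-10.04 dBFS

x − T + W/2 = -10 − (-6) + 5 = 1.
GR = (1 − 1/5) × 1² / 20 = 0.8 × 1 / 20 = 0.04 dB.
Output = -10 − 0.04 = -10.04 dBFS.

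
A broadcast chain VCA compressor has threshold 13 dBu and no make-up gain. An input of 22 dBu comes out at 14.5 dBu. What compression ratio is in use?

6:1

Input overshoot = 22 − 13 = 9 dB; output overshoot = 14.5 − 13 = 1.5 dB.
Ratio = 9 / 1.5 = 6.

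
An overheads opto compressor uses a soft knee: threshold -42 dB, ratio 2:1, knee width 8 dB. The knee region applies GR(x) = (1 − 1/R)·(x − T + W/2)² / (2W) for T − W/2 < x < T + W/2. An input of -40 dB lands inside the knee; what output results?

x − T + W/2 = -40 − (-42) + 4 = 6.
GR = (1 − 1/2) × 6² / 16 = 0.5 × 36 / 16 = 1.125 dB.
Output = -40 − 1.125 = -41.125 dB.

-41.125 dB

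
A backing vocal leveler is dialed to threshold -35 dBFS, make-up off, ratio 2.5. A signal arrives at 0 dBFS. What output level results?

The input is 35 dB above the -35 dBFS threshold.
The 35 dB excess becomes 14 dB after 2.5:1 reduction.
So the level is -35 + 14 = -21 dBFS.

-21 dBFS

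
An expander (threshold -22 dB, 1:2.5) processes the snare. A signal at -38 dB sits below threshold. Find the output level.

Undershoot = (-22) − (-38) = 16 dB.
At 1:2.5, that expands to 40 dB under threshold.
Output = -22 − 40 = -62 dB.

-62 dB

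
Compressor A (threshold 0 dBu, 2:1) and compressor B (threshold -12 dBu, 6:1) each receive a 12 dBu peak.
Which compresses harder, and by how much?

B, by 14 dB

A: overshoot 12 dB → output overshoot 6 dB → GR 6 dB.
B: overshoot 24 dB → output overshoot 4 dB → GR 20 dB.
B applies 14 dB more gain reduction.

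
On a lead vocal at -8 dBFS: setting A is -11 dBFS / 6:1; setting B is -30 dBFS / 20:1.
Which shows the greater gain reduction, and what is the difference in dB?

B, by 18.4 dB

A: overshoot 3 dB → output overshoot 0.5 dB → GR 2.5 dB.
B: overshoot 22 dB → output overshoot 1.1 dB → GR 20.9 dB.
B reduces 18.4 dB more.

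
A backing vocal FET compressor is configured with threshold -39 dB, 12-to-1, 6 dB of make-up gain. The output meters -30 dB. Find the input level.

Stripping the +6 dB make-up gives -36 dB at the gain stage.
Post-compression overshoot = -36 − (-39) = 3 dB.
Before 12:1 compression the overshoot was 3 × 12 = 36 dB, so input = -39 + 36 = -3 dB.

-3 dB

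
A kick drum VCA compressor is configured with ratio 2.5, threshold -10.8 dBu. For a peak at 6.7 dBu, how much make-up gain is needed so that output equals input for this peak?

Without make-up, output = threshold + overshoot/2.5 = -10.8 + 7 = -3.8 dBu.
Gap to target: 10.5 dB.

10.5 dB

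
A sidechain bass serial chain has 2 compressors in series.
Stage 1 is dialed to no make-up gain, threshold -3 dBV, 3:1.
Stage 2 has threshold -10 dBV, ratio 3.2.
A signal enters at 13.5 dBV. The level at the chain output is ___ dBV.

-6.09375 dBV

Stage 1: overshoot 16.5 dB → 16.5/3 = 5.5 dB → 2.5 dBV.
Stage 2: 12.5 dB above -10 dBV, reduced 3.2:1 to 3.90625 dB above → -6.09375 dBV.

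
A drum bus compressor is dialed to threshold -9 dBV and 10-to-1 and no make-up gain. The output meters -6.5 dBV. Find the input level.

That's 2.5 dB above the -9 dBV threshold.
Before 10:1 compression the overshoot was 2.5 × 10 = 25 dB, so input = -9 + 25 = 16 dBV.

16 dBV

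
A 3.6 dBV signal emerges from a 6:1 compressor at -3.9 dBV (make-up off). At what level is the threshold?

-5.4 dBV

Gain reduction = 3.6 − (-3.9) = 7.5 dB; output overshoot = GR / (R − 1) = 7.5 / 5 = 1.5 dB.
Threshold = output − output overshoot = -3.9 − 1.5 = -5.4 dBV.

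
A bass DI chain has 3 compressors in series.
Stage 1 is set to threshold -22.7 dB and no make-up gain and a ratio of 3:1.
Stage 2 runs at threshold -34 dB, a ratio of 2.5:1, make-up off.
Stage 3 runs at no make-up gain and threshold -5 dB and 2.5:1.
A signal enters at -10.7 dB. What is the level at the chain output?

-27.88 dB

Stage 1: -10.7 dB is 12 dB over -22.7 dB; at 3:1 that becomes 4 dB over, giving -18.7 dB.
Stage 2: 15.3 dB above -34 dB, reduced 2.5:1 to 6.12 dB above → -27.88 dB.
Stage 3: -27.88 dB is at or below the -5 dB threshold — no compression; output -27.88 dB.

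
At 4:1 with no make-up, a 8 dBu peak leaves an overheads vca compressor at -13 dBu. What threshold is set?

Input is 28 dB above T (since output overshoot × R = input overshoot: (-13 − T)·4 = 8 − T gives T = -20 dBu).
Check: -20 + (8 − (-20))/4 = -20 + 7 = -13 dBu. ✓

-20 dBu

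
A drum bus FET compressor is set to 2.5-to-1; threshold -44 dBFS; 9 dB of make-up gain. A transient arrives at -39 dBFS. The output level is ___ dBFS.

-39 dBFS sits 5 dB over threshold.
2.5:1 compression reduces that to 5/2.5 = 2 dB over.
That puts the output at -42 dBFS; make-up adds 9 dB, giving -33 dBFS.

-33 dBFS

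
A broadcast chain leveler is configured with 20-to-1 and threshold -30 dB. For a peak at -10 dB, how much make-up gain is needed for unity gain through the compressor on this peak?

19 dB

The peak compresses to -30 + 20/20 = -29 dB.
To reach -10 dB requires -10 − (-29) = 19 dB of make-up.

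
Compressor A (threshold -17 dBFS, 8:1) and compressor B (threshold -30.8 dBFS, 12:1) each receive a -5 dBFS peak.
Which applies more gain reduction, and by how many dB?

A: overshoot 12 dB → output overshoot 1.5 dB → GR 10.5 dB.
B: overshoot 25.8 dB → output overshoot 2.15 dB → GR 23.65 dB.
B applies 13.15 dB more gain reduction.

B, by 13.15 dB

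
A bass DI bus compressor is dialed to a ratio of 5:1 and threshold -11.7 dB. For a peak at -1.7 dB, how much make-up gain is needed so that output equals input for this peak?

Overshoot 10 dB → 10/5 = 2 dB after compression, so the compressed level is -11.7 + 2 = -9.7 dB.
Make-up = target − compressed = -1.7 − (-9.7) = 8 dB.

8 dB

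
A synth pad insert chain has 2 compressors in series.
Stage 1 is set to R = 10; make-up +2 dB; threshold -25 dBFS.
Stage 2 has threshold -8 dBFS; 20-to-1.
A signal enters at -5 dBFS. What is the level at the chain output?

-21 dBFS

Stage 1: 20 dB above -25 dBFS, reduced 10:1 to 2 dB above → -23 dBFS; +2 dB make-up → -21 dBFS.
Stage 2: -21 dBFS ≤ -8 dBFS, so stage 2 doesn't engage; output -21 dBFS.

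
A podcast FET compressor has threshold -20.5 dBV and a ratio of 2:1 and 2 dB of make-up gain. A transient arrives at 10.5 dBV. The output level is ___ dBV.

-3 dBV

10.5 dBV sits 31 dB over threshold.
2:1 compression reduces that to 31/2 = 15.5 dB over.
That puts the output at -5 dBV; make-up adds 2 dB, giving -3 dBV.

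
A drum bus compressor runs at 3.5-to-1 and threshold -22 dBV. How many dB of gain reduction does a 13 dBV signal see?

25 dB

The signal is 35 dB above threshold.
At 3.5:1, output sits 35/3.5 = 10 dB above threshold.
So the signal is attenuated by 35 − 10 = 25 dB.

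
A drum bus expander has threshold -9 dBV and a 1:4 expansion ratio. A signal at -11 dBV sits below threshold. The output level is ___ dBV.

-17 dBV

Undershoot = (-9) − (-11) = 2 dB.
At 1:4, that expands to 8 dB under threshold.
Output = -9 − 8 = -17 dBV.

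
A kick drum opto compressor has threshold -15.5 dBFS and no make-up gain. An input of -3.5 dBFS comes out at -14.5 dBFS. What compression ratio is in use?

Input overshoot = -3.5 − (-15.5) = 12 dB; output overshoot = -14.5 − (-15.5) = 1 dB.
Ratio = 12 / 1 = 12.

12:1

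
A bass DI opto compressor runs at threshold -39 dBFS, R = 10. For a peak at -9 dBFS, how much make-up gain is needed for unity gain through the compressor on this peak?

27 dB

Without make-up, output = threshold + overshoot/10 = -39 + 3 = -36 dBFS.
Gap to target: 27 dB.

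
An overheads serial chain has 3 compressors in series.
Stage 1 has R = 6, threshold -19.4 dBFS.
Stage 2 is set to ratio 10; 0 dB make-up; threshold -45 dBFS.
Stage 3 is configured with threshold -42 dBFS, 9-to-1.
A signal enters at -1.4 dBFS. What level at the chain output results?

-42.14 dBFS

Stage 1: -1.4 dBFS is 18 dB over -19.4 dBFS; at 6:1 that becomes 3 dB over, giving -16.4 dBFS.
Stage 2: 28.6 dB above -45 dBFS, reduced 10:1 to 2.86 dB above → -42.14 dBFS.
Stage 3: below threshold (-42.14 ≤ -42); passes unchanged; output -42.14 dBFS.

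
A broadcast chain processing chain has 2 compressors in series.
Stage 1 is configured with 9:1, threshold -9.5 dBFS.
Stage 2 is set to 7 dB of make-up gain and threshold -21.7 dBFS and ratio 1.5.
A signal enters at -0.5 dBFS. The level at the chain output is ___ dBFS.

Stage 1: -0.5 dBFS is 9 dB over -9.5 dBFS; at 9:1 that becomes 1 dB over, giving -8.5 dBFS.
Stage 2: 13.2 dB above -21.7 dBFS, reduced 1.5:1 to 8.8 dB above → -12.9 dBFS; +7 dB make-up → -5.9 dBFS.

-5.9 dBFS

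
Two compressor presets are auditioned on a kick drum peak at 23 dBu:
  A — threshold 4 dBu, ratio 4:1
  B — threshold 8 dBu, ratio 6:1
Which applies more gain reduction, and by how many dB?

A: overshoot 19 dB → output overshoot 4.75 dB → GR 14.25 dB.
B: overshoot 15 dB → output overshoot 2.5 dB → GR 12.5 dB.
A applies 1.75 dB more gain reduction.

A, by 1.75 dB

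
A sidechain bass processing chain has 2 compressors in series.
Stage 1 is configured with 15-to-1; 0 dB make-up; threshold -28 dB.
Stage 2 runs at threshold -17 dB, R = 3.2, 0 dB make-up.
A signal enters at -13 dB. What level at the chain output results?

Stage 1: 15 dB above -28 dB, reduced 15:1 to 1 dB above → -27 dB.
Stage 2: -27 dB ≤ -17 dB, so stage 2 doesn't engage; output -27 dB.

-27 dB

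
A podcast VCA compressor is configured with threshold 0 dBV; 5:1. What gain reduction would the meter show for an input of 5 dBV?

The signal is 5 dB above threshold.
At 5:1, output sits 5/5 = 1 dB above threshold.
GR = overshoot in − overshoot out = 5 − 1 = 4 dB.

4 dB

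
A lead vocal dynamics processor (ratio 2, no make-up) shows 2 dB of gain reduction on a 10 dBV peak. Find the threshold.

Let T be the threshold. Output overshoot = (input overshoot)/R, so 8 − T = (10 − T)/2.
2·(8 − T) = 10 − T → 1·T = 16 − 10 = 6.
T = 6/1 = 6 dBV.

6 dBV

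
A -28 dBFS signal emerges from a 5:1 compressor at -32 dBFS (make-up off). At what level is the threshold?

-33 dBFS

Let T be the threshold. Output overshoot = (input overshoot)/R, so -32 − T = (-28 − T)/5.
5·(-32 − T) = -28 − T → 4·T = -160 − (-28) = -132.
T = -132/4 = -33 dBFS.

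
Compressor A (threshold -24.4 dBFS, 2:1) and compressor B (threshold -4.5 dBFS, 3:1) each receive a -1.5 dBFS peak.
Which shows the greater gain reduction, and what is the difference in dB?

A, by 9.45 dB

A: GR = 22.9 − 22.9/2 = 11.45 dB.
B: GR = 3 − 3/3 = 2 dB.
Difference: 9.45 dB in favour of A.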